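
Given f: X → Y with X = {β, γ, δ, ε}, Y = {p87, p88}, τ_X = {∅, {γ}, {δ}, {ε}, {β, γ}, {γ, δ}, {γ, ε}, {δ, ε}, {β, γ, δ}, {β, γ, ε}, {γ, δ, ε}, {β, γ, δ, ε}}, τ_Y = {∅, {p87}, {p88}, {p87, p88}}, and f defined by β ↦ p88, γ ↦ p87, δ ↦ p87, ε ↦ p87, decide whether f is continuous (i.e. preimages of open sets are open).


f is NOT continuous.

Compute f^{-1}(U) for each U ∈ τ_Y:
  U = ∅: f^{-1}(U) = ∅ ∈ τ_X ✓.
  U = {p87}: f^{-1}(U) = {γ, δ, ε} ∈ τ_X ✓.
  U = {p88}: f^{-1}(U) = {β} ∉ τ_X ✗.
  U = {p87, p88}: f^{-1}(U) = {β, γ, δ, ε} ∈ τ_X ✓.
Found U = {p88} with f^{-1}(U) = {β} not in τ_X. Therefore f is NOT continuous.


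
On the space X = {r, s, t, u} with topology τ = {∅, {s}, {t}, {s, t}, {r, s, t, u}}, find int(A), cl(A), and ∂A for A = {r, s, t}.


int(A) = {s, t}, cl(A) = {r, s, t, u}, ∂A = {r, u}.

Closed sets in (X, τ) are complements of opens:
  closed(X, τ) = {∅, {r, u}, {r, s, u}, {r, t, u}, {r, s, t, u}}.
int(A) = ⋃ {U ∈ τ : U ⊆ A}. Opens contained in A: ∅, {s}, {t}, {s, t}.
Taking the union of these: int(A) = {s, t}.
cl(A) = ⋂ {C closed : A ⊆ C}. Closed sets containing A: {r, s, t, u}.
Intersecting these: cl(A) = {r, s, t, u}.
∂A = cl(A) ∖ int(A) = {r, s, t, u} ∖ {s, t} = {r, u}.


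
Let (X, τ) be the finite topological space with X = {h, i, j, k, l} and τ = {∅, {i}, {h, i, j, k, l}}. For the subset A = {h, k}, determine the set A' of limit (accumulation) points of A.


A' = {h, j, k, l}

For each x ∈ X, list the open sets U ∈ τ with x ∈ U, then check whether U ∩ (A ∖ {x}) ≠ ∅ for every such U.
  x = h: opens ∋ x are {h, i, j, k, l}; each meets A ∖ {h}, so x IS a limit point.
  x = i: open {i} ∋ x has {i} ∩ (A ∖ {i}) = ∅, so x is NOT a limit point.
  x = j: opens ∋ x are {h, i, j, k, l}; each meets A ∖ {j}, so x IS a limit point.
  x = k: opens ∋ x are {h, i, j, k, l}; each meets A ∖ {k}, so x IS a limit point.
  x = l: opens ∋ x are {h, i, j, k, l}; each meets A ∖ {l}, so x IS a limit point.
Collecting: A' = {h, j, k, l}.


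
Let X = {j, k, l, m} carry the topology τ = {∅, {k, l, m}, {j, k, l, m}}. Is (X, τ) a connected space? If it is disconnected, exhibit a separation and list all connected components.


(X, τ) is connected.

Find clopen sets (U ∈ τ with X ∖ U ∈ τ):
  U = ∅, X ∖ U = {j, k, l, m} — both open, so U is clopen.
  U = {j, k, l, m}, X ∖ U = ∅ — both open, so U is clopen.
Only trivial clopens (∅ and X) exist, so (X, τ) is connected.
Compute connected components by grouping points that agree on all clopens:
  component: {j, k, l, m}


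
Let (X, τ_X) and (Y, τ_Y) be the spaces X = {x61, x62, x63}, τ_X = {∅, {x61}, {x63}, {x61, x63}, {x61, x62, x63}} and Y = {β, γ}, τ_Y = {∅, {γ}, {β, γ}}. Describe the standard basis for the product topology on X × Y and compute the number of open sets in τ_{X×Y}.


Basis B = {∅ × ∅, {x61} × {γ}, {x63} × {γ}, {x61} × {β, γ}, {x61, x63} × {γ}, {x63} × {β, γ}, {x61, x62, x63} × {γ}, {x61, x63} × {β, γ}, {x61, x62, x63} × {β, γ}}; |τ_{X×Y}| = 14.

Enumerate products U × V with U ∈ τ_X, V ∈ τ_Y (deduplicated):
  ∅ × ∅ = {} (∅)
  {x61} × {γ} = {(x61,γ)}
  {x63} × {γ} = {(x63,γ)}
  {x61} × {β, γ} = {(x61,β), (x61,γ)}
  {x61, x63} × {γ} = {(x61,γ), (x63,γ)}
  {x63} × {β, γ} = {(x63,β), (x63,γ)}
  {x61, x62, x63} × {γ} = {(x61,γ), (x62,γ), (x63,γ)}
  {x61, x63} × {β, γ} = {(x61,β), (x61,γ), (x63,β), (x63,γ)}
  {x61, x62, x63} × {β, γ} = {(x61,β), (x61,γ), (x62,β), (x62,γ), (x63,β), (x63,γ)}
These 9 distinct sets form the basis B.
Close under arbitrary unions to get τ_{X×Y}; counting gives |τ_{X×Y}| = 14.


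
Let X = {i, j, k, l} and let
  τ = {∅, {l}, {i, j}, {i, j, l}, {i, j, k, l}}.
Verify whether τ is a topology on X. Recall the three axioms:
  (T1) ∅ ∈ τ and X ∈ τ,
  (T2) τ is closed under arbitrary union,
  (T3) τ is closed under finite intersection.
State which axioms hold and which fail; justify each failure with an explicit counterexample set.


τ IS a topology on X.

Axiom (T1): ∅ ∈ τ? Yes; X ∈ τ? Yes.
Axiom (T2/T3): check pairwise unions and intersections of members of τ.
All pairwise intersections and unions checked — each lies in τ. Therefore τ satisfies (T1), (T2), (T3): it IS a topology on X.


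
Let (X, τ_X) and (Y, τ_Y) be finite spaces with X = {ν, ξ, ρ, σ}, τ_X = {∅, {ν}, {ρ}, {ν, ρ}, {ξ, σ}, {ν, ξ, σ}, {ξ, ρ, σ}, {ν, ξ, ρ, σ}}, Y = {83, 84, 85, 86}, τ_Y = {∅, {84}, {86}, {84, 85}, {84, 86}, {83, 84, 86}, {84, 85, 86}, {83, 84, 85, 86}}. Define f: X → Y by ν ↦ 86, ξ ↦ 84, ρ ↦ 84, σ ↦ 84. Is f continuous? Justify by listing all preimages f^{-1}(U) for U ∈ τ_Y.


f IS continuous.

Compute f^{-1}(U) for each U ∈ τ_Y:
  U = ∅: f^{-1}(U) = ∅ ∈ τ_X ✓.
  U = {84}: f^{-1}(U) = {ξ, ρ, σ} ∈ τ_X ✓.
  U = {86}: f^{-1}(U) = {ν} ∈ τ_X ✓.
  U = {84, 85}: f^{-1}(U) = {ξ, ρ, σ} ∈ τ_X ✓.
  U = {84, 86}: f^{-1}(U) = {ν, ξ, ρ, σ} ∈ τ_X ✓.
  U = {83, 84, 86}: f^{-1}(U) = {ν, ξ, ρ, σ} ∈ τ_X ✓.
  U = {84, 85, 86}: f^{-1}(U) = {ν, ξ, ρ, σ} ∈ τ_X ✓.
  U = {83, 84, 85, 86}: f^{-1}(U) = {ν, ξ, ρ, σ} ∈ τ_X ✓.
Every preimage lies in τ_X, so f IS continuous.


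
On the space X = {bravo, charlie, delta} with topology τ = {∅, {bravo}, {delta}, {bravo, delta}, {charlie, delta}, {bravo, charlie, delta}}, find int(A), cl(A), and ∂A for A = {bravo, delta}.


int(A) = {bravo, delta}, cl(A) = {bravo, charlie, delta}, ∂A = {charlie}.

Closed sets in (X, τ) are complements of opens:
  closed(X, τ) = {∅, {bravo}, {charlie}, {bravo, charlie}, {charlie, delta}, {bravo, charlie, delta}}.
int(A) = ⋃ {U ∈ τ : U ⊆ A}. Opens contained in A: ∅, {bravo}, {delta}, {bravo, delta}.
Taking the union of these: int(A) = {bravo, delta}.
cl(A) = ⋂ {C closed : A ⊆ C}. Closed sets containing A: {bravo, charlie, delta}.
Intersecting these: cl(A) = {bravo, charlie, delta}.
∂A = cl(A) ∖ int(A) = {bravo, charlie, delta} ∖ {bravo, delta} = {charlie}.


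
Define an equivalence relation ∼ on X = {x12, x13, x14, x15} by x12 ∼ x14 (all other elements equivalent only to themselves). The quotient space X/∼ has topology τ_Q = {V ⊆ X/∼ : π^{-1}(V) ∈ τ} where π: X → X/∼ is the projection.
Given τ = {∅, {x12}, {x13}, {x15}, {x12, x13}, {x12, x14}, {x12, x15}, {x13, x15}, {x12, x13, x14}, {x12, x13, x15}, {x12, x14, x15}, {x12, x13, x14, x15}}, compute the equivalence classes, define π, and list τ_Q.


X/∼ = {[x12=x14], [x13], [x15]}; |τ_Q| = 8.

Equivalence classes: [x12=x14], [x13], [x15].
Quotient map π: X → X/∼ sends x12 ↦ [x12=x14], x13 ↦ [x13], x14 ↦ [x12=x14], x15 ↦ [x15].
For each subset V ⊆ X/∼, compute π^{-1}(V) ⊆ X and check whether π^{-1}(V) ∈ τ. V is open in τ_Q iff π^{-1}(V) ∈ τ.
  V = {}: π^{-1}(V) = ∅ ∈ τ ✓.
  V = {[x12=x14]}: π^{-1}(V) = {x12, x14} ∈ τ ✓.
  V = {[x13]}: π^{-1}(V) = {x13} ∈ τ ✓.
  V = {[x12=x14], [x13]}: π^{-1}(V) = {x12, x13, x14} ∈ τ ✓.
  V = {[x15]}: π^{-1}(V) = {x15} ∈ τ ✓.
  V = {[x12=x14], [x15]}: π^{-1}(V) = {x12, x14, x15} ∈ τ ✓.
  V = {[x13], [x15]}: π^{-1}(V) = {x13, x15} ∈ τ ✓.
  V = {[x12=x14], [x13], [x15]}: π^{-1}(V) = {x12, x13, x14, x15} ∈ τ ✓.
Open sets in the quotient: τ_Q = {{}, {[x12=x14]}, {[x13]}, {[x12=x14], [x13]}, {[x15]}, {[x12=x14], [x15]}, {[x13], [x15]}, {[x12=x14], [x13], [x15]}} (8 elements).


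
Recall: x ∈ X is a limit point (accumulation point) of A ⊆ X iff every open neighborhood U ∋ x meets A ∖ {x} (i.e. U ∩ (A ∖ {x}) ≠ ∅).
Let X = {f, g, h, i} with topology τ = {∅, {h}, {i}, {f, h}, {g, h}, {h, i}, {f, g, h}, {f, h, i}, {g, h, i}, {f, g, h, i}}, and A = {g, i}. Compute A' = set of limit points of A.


A' = ∅

For each x ∈ X, list the open sets U ∈ τ with x ∈ U, then check whether U ∩ (A ∖ {x}) ≠ ∅ for every such U.
  x = f: open {f, h} ∋ x has {f, h} ∩ (A ∖ {f}) = ∅, so x is NOT a limit point.
  x = g: open {g, h} ∋ x has {g, h} ∩ (A ∖ {g}) = ∅, so x is NOT a limit point.
  x = h: open {h} ∋ x has {h} ∩ (A ∖ {h}) = ∅, so x is NOT a limit point.
  x = i: open {i} ∋ x has {i} ∩ (A ∖ {i}) = ∅, so x is NOT a limit point.
Collecting: A' = ∅.


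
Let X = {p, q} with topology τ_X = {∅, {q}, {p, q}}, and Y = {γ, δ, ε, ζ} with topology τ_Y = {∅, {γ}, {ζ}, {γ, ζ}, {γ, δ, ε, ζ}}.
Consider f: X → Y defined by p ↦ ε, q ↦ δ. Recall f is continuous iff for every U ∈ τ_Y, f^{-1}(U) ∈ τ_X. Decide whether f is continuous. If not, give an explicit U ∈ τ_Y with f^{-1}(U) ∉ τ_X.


f IS continuous.

Compute f^{-1}(U) for each U ∈ τ_Y:
  U = ∅: f^{-1}(U) = ∅ ∈ τ_X ✓.
  U = {γ}: f^{-1}(U) = ∅ ∈ τ_X ✓.
  U = {ζ}: f^{-1}(U) = ∅ ∈ τ_X ✓.
  U = {γ, ζ}: f^{-1}(U) = ∅ ∈ τ_X ✓.
  U = {γ, δ, ε, ζ}: f^{-1}(U) = {p, q} ∈ τ_X ✓.
Every preimage lies in τ_X, so f IS continuous.


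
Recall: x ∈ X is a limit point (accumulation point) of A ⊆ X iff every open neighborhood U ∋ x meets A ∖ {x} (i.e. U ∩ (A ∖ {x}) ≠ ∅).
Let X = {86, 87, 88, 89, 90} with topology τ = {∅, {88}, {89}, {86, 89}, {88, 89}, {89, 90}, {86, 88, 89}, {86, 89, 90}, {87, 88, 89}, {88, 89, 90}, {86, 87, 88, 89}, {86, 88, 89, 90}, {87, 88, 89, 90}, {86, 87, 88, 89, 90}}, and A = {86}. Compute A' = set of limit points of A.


A' = ∅

For each x ∈ X, list the open sets U ∈ τ with x ∈ U, then check whether U ∩ (A ∖ {x}) ≠ ∅ for every such U.
  x = 86: open {86, 89} ∋ x has {86, 89} ∩ (A ∖ {86}) = ∅, so x is NOT a limit point.
  x = 87: open {87, 88, 89} ∋ x has {87, 88, 89} ∩ (A ∖ {87}) = ∅, so x is NOT a limit point.
  x = 88: open {88} ∋ x has {88} ∩ (A ∖ {88}) = ∅, so x is NOT a limit point.
  x = 89: open {89} ∋ x has {89} ∩ (A ∖ {89}) = ∅, so x is NOT a limit point.
  x = 90: open {89, 90} ∋ x has {89, 90} ∩ (A ∖ {90}) = ∅, so x is NOT a limit point.
Collecting: A' = ∅.


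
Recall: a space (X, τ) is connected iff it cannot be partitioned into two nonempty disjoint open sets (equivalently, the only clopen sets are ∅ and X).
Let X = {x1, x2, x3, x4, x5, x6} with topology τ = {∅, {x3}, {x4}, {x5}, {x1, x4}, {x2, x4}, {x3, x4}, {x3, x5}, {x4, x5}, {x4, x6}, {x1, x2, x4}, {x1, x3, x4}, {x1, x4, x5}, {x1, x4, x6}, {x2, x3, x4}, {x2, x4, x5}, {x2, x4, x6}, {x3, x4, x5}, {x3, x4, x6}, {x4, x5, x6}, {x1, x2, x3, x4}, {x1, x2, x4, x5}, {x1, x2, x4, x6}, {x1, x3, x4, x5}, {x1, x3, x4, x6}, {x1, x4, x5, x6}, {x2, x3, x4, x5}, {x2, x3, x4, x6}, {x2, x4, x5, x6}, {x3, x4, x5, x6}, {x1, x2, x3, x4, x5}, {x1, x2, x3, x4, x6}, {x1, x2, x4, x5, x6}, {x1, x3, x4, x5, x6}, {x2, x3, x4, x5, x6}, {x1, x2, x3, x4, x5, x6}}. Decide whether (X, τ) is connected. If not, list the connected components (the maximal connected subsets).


(X, τ) is disconnected; components = [{x3}, {x5}, {x1, x2, x4, x6}].

Find clopen sets (U ∈ τ with X ∖ U ∈ τ):
  U = ∅, X ∖ U = {x1, x2, x3, x4, x5, x6} — both open, so U is clopen.
  U = {x3}, X ∖ U = {x1, x2, x4, x5, x6} — both open, so U is clopen.
  U = {x5}, X ∖ U = {x1, x2, x3, x4, x6} — both open, so U is clopen.
  U = {x3, x5}, X ∖ U = {x1, x2, x4, x6} — both open, so U is clopen.
  U = {x1, x2, x4, x6}, X ∖ U = {x3, x5} — both open, so U is clopen.
  U = {x1, x2, x3, x4, x6}, X ∖ U = {x5} — both open, so U is clopen.
  U = {x1, x2, x4, x5, x6}, X ∖ U = {x3} — both open, so U is clopen.
  U = {x1, x2, x3, x4, x5, x6}, X ∖ U = ∅ — both open, so U is clopen.
Nontrivial clopen(s) exist: e.g. {x1, x2, x4, x6}. So (X, τ) is disconnected.
Compute connected components by grouping points that agree on all clopens:
  component: {x3}
  component: {x5}
  component: {x1, x2, x4, x6}


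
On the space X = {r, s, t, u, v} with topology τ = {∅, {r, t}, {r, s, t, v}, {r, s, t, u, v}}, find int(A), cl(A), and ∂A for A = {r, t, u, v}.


int(A) = {r, t}, cl(A) = {r, s, t, u, v}, ∂A = {s, u, v}.

Closed sets in (X, τ) are complements of opens:
  closed(X, τ) = {∅, {u}, {s, u, v}, {r, s, t, u, v}}.
int(A) = ⋃ {U ∈ τ : U ⊆ A}. Opens contained in A: ∅, {r, t}.
Taking the union of these: int(A) = {r, t}.
cl(A) = ⋂ {C closed : A ⊆ C}. Closed sets containing A: {r, s, t, u, v}.
Intersecting these: cl(A) = {r, s, t, u, v}.
∂A = cl(A) ∖ int(A) = {r, s, t, u, v} ∖ {r, t} = {s, u, v}.


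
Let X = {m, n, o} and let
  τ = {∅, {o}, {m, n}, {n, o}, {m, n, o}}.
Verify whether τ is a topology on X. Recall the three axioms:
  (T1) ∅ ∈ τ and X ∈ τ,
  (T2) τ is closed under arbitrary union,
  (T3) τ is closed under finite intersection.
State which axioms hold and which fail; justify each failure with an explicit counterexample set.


τ is NOT a topology on X.

Axiom (T1): ∅ ∈ τ? Yes; X ∈ τ? Yes.
Axiom (T2/T3): check pairwise unions and intersections of members of τ.
Counterexample for (T3): {m, n} ∩ {n, o} = {n} ∉ τ. Therefore τ is NOT a topology.


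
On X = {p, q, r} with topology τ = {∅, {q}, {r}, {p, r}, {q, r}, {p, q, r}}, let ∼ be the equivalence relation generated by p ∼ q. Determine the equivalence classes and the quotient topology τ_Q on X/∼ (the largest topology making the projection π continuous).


X/∼ = {[p=q], [r]}; |τ_Q| = 3.

Equivalence classes: [p=q], [r].
Quotient map π: X → X/∼ sends p ↦ [p=q], q ↦ [p=q], r ↦ [r].
For each subset V ⊆ X/∼, compute π^{-1}(V) ⊆ X and check whether π^{-1}(V) ∈ τ. V is open in τ_Q iff π^{-1}(V) ∈ τ.
  V = {}: π^{-1}(V) = ∅ ∈ τ ✓.
  V = {[p=q]}: π^{-1}(V) = {p, q} ∉ τ ✗.
  V = {[r]}: π^{-1}(V) = {r} ∈ τ ✓.
  V = {[p=q], [r]}: π^{-1}(V) = {p, q, r} ∈ τ ✓.
Open sets in the quotient: τ_Q = {{}, {[r]}, {[p=q], [r]}} (3 elements).


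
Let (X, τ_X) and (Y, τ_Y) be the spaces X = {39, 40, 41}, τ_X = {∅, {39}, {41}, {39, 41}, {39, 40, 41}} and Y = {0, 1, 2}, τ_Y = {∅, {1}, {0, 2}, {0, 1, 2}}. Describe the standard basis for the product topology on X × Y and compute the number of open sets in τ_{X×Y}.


Basis B = {∅ × ∅, {39} × {1}, {41} × {1}, {39} × {0, 2}, {39, 41} × {1}, {41} × {0, 2}, {39} × {0, 1, 2}, {39, 40, 41} × {1}, {41} × {0, 1, 2}, {39, 41} × {0, 2}, {39, 41} × {0, 1, 2}, {39, 40, 41} × {0, 2}, {39, 40, 41} × {0, 1, 2}}; |τ_{X×Y}| = 25.

Enumerate products U × V with U ∈ τ_X, V ∈ τ_Y (deduplicated):
  ∅ × ∅ = {} (∅)
  {39} × {1} = {(39,1)}
  {41} × {1} = {(41,1)}
  {39} × {0, 2} = {(39,0), (39,2)}
  {39, 41} × {1} = {(39,1), (41,1)}
  {41} × {0, 2} = {(41,0), (41,2)}
  {39} × {0, 1, 2} = {(39,0), (39,1), (39,2)}
  {39, 40, 41} × {1} = {(39,1), (40,1), (41,1)}
  {41} × {0, 1, 2} = {(41,0), (41,1), (41,2)}
  {39, 41} × {0, 2} = {(39,0), (39,2), (41,0), (41,2)}
  {39, 41} × {0, 1, 2} = {(39,0), (39,1), (39,2), (41,0), (41,1), (41,2)}
  {39, 40, 41} × {0, 2} = {(39,0), (39,2), (40,0), (40,2), (41,0), (41,2)}
  {39, 40, 41} × {0, 1, 2} = {(39,0), (39,1), (39,2), (40,0), (40,1), (40,2), (41,0), (41,1), (41,2)}
These 13 distinct sets form the basis B.
Close under arbitrary unions to get τ_{X×Y}; counting gives |τ_{X×Y}| = 25.


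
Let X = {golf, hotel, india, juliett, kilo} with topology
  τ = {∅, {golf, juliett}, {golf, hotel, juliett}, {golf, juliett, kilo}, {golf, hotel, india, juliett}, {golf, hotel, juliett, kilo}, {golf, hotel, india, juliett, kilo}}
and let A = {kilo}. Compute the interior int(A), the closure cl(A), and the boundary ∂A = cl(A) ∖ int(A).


int(A) = ∅, cl(A) = {kilo}, ∂A = {kilo}.

Closed sets in (X, τ) are complements of opens:
  closed(X, τ) = {∅, {india}, {kilo}, {hotel, india}, {india, kilo}, {hotel, india, kilo}, {golf, hotel, india, juliett, kilo}}.
int(A) = ⋃ {U ∈ τ : U ⊆ A}. Opens contained in A: ∅.
Taking the union of these: int(A) = ∅.
cl(A) = ⋂ {C closed : A ⊆ C}. Closed sets containing A: {kilo}, {india, kilo}, {hotel, india, kilo}, {golf, hotel, india, juliett, kilo}.
Intersecting these: cl(A) = {kilo}.
∂A = cl(A) ∖ int(A) = {kilo} ∖ ∅ = {kilo}.


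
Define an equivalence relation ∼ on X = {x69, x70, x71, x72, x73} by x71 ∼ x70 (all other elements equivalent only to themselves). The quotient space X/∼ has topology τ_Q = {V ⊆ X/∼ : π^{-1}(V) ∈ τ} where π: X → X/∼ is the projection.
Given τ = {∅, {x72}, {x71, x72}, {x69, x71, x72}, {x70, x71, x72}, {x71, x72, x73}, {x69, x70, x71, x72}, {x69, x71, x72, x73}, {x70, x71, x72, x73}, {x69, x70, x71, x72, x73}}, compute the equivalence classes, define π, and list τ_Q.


X/∼ = {[x69], [x70=x71], [x72], [x73]}; |τ_Q| = 6.

Equivalence classes: [x69], [x70=x71], [x72], [x73].
Quotient map π: X → X/∼ sends x69 ↦ [x69], x70 ↦ [x70=x71], x71 ↦ [x70=x71], x72 ↦ [x72], x73 ↦ [x73].
For each subset V ⊆ X/∼, compute π^{-1}(V) ⊆ X and check whether π^{-1}(V) ∈ τ. V is open in τ_Q iff π^{-1}(V) ∈ τ.
  V = {}: π^{-1}(V) = ∅ ∈ τ ✓.
  V = {[x69]}: π^{-1}(V) = {x69} ∉ τ ✗.
  V = {[x70=x71]}: π^{-1}(V) = {x70, x71} ∉ τ ✗.
  V = {[x69], [x70=x71]}: π^{-1}(V) = {x69, x70, x71} ∉ τ ✗.
  V = {[x72]}: π^{-1}(V) = {x72} ∈ τ ✓.
  V = {[x69], [x72]}: π^{-1}(V) = {x69, x72} ∉ τ ✗.
  V = {[x70=x71], [x72]}: π^{-1}(V) = {x70, x71, x72} ∈ τ ✓.
  V = {[x69], [x70=x71], [x72]}: π^{-1}(V) = {x69, x70, x71, x72} ∈ τ ✓.
  V = {[x73]}: π^{-1}(V) = {x73} ∉ τ ✗.
  V = {[x69], [x73]}: π^{-1}(V) = {x69, x73} ∉ τ ✗.
  V = {[x70=x71], [x73]}: π^{-1}(V) = {x70, x71, x73} ∉ τ ✗.
  V = {[x69], [x70=x71], [x73]}: π^{-1}(V) = {x69, x70, x71, x73} ∉ τ ✗.
  V = {[x72], [x73]}: π^{-1}(V) = {x72, x73} ∉ τ ✗.
  V = {[x69], [x72], [x73]}: π^{-1}(V) = {x69, x72, x73} ∉ τ ✗.
  V = {[x70=x71], [x72], [x73]}: π^{-1}(V) = {x70, x71, x72, x73} ∈ τ ✓.
  V = {[x69], [x70=x71], [x72], [x73]}: π^{-1}(V) = {x69, x70, x71, x72, x73} ∈ τ ✓.
Open sets in the quotient: τ_Q = {{}, {[x72]}, {[x70=x71], [x72]}, {[x69], [x70=x71], [x72]}, {[x70=x71], [x72], [x73]}, {[x69], [x70=x71], [x72], [x73]}} (6 elements).


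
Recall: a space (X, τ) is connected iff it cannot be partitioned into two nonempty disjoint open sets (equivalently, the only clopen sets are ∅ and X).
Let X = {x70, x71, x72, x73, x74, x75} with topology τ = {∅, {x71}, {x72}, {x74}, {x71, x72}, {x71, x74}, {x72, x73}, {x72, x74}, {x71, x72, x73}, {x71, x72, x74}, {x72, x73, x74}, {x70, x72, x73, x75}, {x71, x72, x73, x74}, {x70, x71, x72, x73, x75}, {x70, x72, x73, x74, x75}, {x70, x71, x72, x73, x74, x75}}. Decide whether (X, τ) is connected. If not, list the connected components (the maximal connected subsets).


(X, τ) is disconnected; components = [{x71}, {x74}, {x70, x72, x73, x75}].

Find clopen sets (U ∈ τ with X ∖ U ∈ τ):
  U = ∅, X ∖ U = {x70, x71, x72, x73, x74, x75} — both open, so U is clopen.
  U = {x71}, X ∖ U = {x70, x72, x73, x74, x75} — both open, so U is clopen.
  U = {x74}, X ∖ U = {x70, x71, x72, x73, x75} — both open, so U is clopen.
  U = {x71, x74}, X ∖ U = {x70, x72, x73, x75} — both open, so U is clopen.
  U = {x70, x72, x73, x75}, X ∖ U = {x71, x74} — both open, so U is clopen.
  U = {x70, x71, x72, x73, x75}, X ∖ U = {x74} — both open, so U is clopen.
  U = {x70, x72, x73, x74, x75}, X ∖ U = {x71} — both open, so U is clopen.
  U = {x70, x71, x72, x73, x74, x75}, X ∖ U = ∅ — both open, so U is clopen.
Nontrivial clopen(s) exist: e.g. {x71, x74}. So (X, τ) is disconnected.
Compute connected components by grouping points that agree on all clopens:
  component: {x71}
  component: {x74}
  component: {x70, x72, x73, x75}


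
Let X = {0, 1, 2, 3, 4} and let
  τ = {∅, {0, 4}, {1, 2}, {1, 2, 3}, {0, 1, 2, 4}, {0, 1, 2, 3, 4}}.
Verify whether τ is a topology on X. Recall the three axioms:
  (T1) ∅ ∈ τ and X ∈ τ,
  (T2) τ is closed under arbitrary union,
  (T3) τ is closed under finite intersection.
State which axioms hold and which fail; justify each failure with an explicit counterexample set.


τ IS a topology on X.

Axiom (T1): ∅ ∈ τ? Yes; X ∈ τ? Yes.
Axiom (T2/T3): check pairwise unions and intersections of members of τ.
All pairwise intersections and unions checked — each lies in τ. Therefore τ satisfies (T1), (T2), (T3): it IS a topology on X.


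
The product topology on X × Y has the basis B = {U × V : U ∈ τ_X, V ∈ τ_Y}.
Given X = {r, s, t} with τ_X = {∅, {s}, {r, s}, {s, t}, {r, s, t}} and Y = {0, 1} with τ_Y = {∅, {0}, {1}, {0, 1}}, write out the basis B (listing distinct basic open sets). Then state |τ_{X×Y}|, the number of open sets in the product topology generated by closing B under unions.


Basis B = {∅ × ∅, {s} × {0}, {s} × {1}, {r, s} × {0}, {r, s} × {1}, {s} × {0, 1}, {s, t} × {0}, {s, t} × {1}, {r, s, t} × {0}, {r, s, t} × {1}, {r, s} × {0, 1}, {s, t} × {0, 1}, {r, s, t} × {0, 1}}; |τ_{X×Y}| = 25.

Enumerate products U × V with U ∈ τ_X, V ∈ τ_Y (deduplicated):
  ∅ × ∅ = {} (∅)
  {s} × {0} = {(s,0)}
  {s} × {1} = {(s,1)}
  {r, s} × {0} = {(r,0), (s,0)}
  {r, s} × {1} = {(r,1), (s,1)}
  {s} × {0, 1} = {(s,0), (s,1)}
  {s, t} × {0} = {(s,0), (t,0)}
  {s, t} × {1} = {(s,1), (t,1)}
  {r, s, t} × {0} = {(r,0), (s,0), (t,0)}
  {r, s, t} × {1} = {(r,1), (s,1), (t,1)}
  {r, s} × {0, 1} = {(r,0), (r,1), (s,0), (s,1)}
  {s, t} × {0, 1} = {(s,0), (s,1), (t,0), (t,1)}
  {r, s, t} × {0, 1} = {(r,0), (r,1), (s,0), (s,1), (t,0), (t,1)}
These 13 distinct sets form the basis B.
Close under arbitrary unions to get τ_{X×Y}; counting gives |τ_{X×Y}| = 25.


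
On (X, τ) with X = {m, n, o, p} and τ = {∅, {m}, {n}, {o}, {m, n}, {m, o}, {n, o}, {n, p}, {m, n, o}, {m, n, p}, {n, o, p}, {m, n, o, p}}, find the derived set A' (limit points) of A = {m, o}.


A' = ∅

For each x ∈ X, list the open sets U ∈ τ with x ∈ U, then check whether U ∩ (A ∖ {x}) ≠ ∅ for every such U.
  x = m: open {m} ∋ x has {m} ∩ (A ∖ {m}) = ∅, so x is NOT a limit point.
  x = n: open {n} ∋ x has {n} ∩ (A ∖ {n}) = ∅, so x is NOT a limit point.
  x = o: open {o} ∋ x has {o} ∩ (A ∖ {o}) = ∅, so x is NOT a limit point.
  x = p: open {n, p} ∋ x has {n, p} ∩ (A ∖ {p}) = ∅, so x is NOT a limit point.
Collecting: A' = ∅.


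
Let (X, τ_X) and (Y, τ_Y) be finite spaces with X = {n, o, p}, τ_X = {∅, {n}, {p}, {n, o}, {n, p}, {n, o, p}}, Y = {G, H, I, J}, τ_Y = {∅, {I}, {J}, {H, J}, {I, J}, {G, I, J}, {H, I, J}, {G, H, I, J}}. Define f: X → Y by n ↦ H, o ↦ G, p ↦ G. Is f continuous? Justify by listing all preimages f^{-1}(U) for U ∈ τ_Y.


f is NOT continuous.

Compute f^{-1}(U) for each U ∈ τ_Y:
  U = ∅: f^{-1}(U) = ∅ ∈ τ_X ✓.
  U = {I}: f^{-1}(U) = ∅ ∈ τ_X ✓.
  U = {J}: f^{-1}(U) = ∅ ∈ τ_X ✓.
  U = {H, J}: f^{-1}(U) = {n} ∈ τ_X ✓.
  U = {I, J}: f^{-1}(U) = ∅ ∈ τ_X ✓.
  U = {G, I, J}: f^{-1}(U) = {o, p} ∉ τ_X ✗.
  U = {H, I, J}: f^{-1}(U) = {n} ∈ τ_X ✓.
  U = {G, H, I, J}: f^{-1}(U) = {n, o, p} ∈ τ_X ✓.
Found U = {G, I, J} with f^{-1}(U) = {o, p} not in τ_X. Therefore f is NOT continuous.


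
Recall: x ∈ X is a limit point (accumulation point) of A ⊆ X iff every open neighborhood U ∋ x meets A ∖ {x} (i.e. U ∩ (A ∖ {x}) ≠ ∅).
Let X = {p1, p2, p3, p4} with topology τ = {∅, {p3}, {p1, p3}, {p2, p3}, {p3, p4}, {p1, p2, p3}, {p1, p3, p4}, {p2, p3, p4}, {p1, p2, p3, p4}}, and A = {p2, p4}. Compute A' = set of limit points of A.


A' = ∅

For each x ∈ X, list the open sets U ∈ τ with x ∈ U, then check whether U ∩ (A ∖ {x}) ≠ ∅ for every such U.
  x = p1: open {p1, p3} ∋ x has {p1, p3} ∩ (A ∖ {p1}) = ∅, so x is NOT a limit point.
  x = p2: open {p2, p3} ∋ x has {p2, p3} ∩ (A ∖ {p2}) = ∅, so x is NOT a limit point.
  x = p3: open {p3} ∋ x has {p3} ∩ (A ∖ {p3}) = ∅, so x is NOT a limit point.
  x = p4: open {p3, p4} ∋ x has {p3, p4} ∩ (A ∖ {p4}) = ∅, so x is NOT a limit point.
Collecting: A' = ∅.


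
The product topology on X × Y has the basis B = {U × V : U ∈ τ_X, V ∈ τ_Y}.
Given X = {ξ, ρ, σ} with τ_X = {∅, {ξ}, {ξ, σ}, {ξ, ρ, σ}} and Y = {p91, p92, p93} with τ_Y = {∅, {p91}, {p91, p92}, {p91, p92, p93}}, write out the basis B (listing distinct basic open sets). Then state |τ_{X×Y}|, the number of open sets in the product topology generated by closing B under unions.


Basis B = {∅ × ∅, {ξ} × {p91}, {ξ} × {p91, p92}, {ξ, σ} × {p91}, {ξ} × {p91, p92, p93}, {ξ, ρ, σ} × {p91}, {ξ, σ} × {p91, p92}, {ξ, σ} × {p91, p92, p93}, {ξ, ρ, σ} × {p91, p92}, {ξ, ρ, σ} × {p91, p92, p93}}; |τ_{X×Y}| = 20.

Enumerate products U × V with U ∈ τ_X, V ∈ τ_Y (deduplicated):
  ∅ × ∅ = {} (∅)
  {ξ} × {p91} = {(ξ,p91)}
  {ξ} × {p91, p92} = {(ξ,p91), (ξ,p92)}
  {ξ, σ} × {p91} = {(ξ,p91), (σ,p91)}
  {ξ} × {p91, p92, p93} = {(ξ,p91), (ξ,p92), (ξ,p93)}
  {ξ, ρ, σ} × {p91} = {(ξ,p91), (ρ,p91), (σ,p91)}
  {ξ, σ} × {p91, p92} = {(ξ,p91), (ξ,p92), (σ,p91), (σ,p92)}
  {ξ, σ} × {p91, p92, p93} = {(ξ,p91), (ξ,p92), (ξ,p93), (σ,p91), (σ,p92), (σ,p93)}
  {ξ, ρ, σ} × {p91, p92} = {(ξ,p91), (ξ,p92), (ρ,p91), (ρ,p92), (σ,p91), (σ,p92)}
  {ξ, ρ, σ} × {p91, p92, p93} = {(ξ,p91), (ξ,p92), (ξ,p93), (ρ,p91), (ρ,p92), (ρ,p93), (σ,p91), (σ,p92), (σ,p93)}
These 10 distinct sets form the basis B.
Close under arbitrary unions to get τ_{X×Y}; counting gives |τ_{X×Y}| = 20.


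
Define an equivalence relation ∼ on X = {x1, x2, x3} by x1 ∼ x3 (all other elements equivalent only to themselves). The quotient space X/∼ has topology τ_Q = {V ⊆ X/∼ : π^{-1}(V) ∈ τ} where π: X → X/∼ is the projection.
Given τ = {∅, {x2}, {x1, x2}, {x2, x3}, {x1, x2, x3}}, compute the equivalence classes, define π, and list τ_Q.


X/∼ = {[x1=x3], [x2]}; |τ_Q| = 3.

Equivalence classes: [x1=x3], [x2].
Quotient map π: X → X/∼ sends x1 ↦ [x1=x3], x2 ↦ [x2], x3 ↦ [x1=x3].
For each subset V ⊆ X/∼, compute π^{-1}(V) ⊆ X and check whether π^{-1}(V) ∈ τ. V is open in τ_Q iff π^{-1}(V) ∈ τ.
  V = {}: π^{-1}(V) = ∅ ∈ τ ✓.
  V = {[x1=x3]}: π^{-1}(V) = {x1, x3} ∉ τ ✗.
  V = {[x2]}: π^{-1}(V) = {x2} ∈ τ ✓.
  V = {[x1=x3], [x2]}: π^{-1}(V) = {x1, x2, x3} ∈ τ ✓.
Open sets in the quotient: τ_Q = {{}, {[x2]}, {[x1=x3], [x2]}} (3 elements).


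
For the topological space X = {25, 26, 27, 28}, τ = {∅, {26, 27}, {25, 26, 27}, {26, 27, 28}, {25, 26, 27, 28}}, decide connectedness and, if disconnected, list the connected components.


(X, τ) is connected.

Find clopen sets (U ∈ τ with X ∖ U ∈ τ):
  U = ∅, X ∖ U = {25, 26, 27, 28} — both open, so U is clopen.
  U = {25, 26, 27, 28}, X ∖ U = ∅ — both open, so U is clopen.
Only trivial clopens (∅ and X) exist, so (X, τ) is connected.
Compute connected components by grouping points that agree on all clopens:
  component: {25, 26, 27, 28}


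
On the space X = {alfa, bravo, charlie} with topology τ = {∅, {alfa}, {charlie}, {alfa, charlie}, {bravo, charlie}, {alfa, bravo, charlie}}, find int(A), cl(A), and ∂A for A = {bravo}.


int(A) = ∅, cl(A) = {bravo}, ∂A = {bravo}.

Closed sets in (X, τ) are complements of opens:
  closed(X, τ) = {∅, {alfa}, {bravo}, {alfa, bravo}, {bravo, charlie}, {alfa, bravo, charlie}}.
int(A) = ⋃ {U ∈ τ : U ⊆ A}. Opens contained in A: ∅.
Taking the union of these: int(A) = ∅.
cl(A) = ⋂ {C closed : A ⊆ C}. Closed sets containing A: {bravo}, {alfa, bravo}, {bravo, charlie}, {alfa, bravo, charlie}.
Intersecting these: cl(A) = {bravo}.
∂A = cl(A) ∖ int(A) = {bravo} ∖ ∅ = {bravo}.


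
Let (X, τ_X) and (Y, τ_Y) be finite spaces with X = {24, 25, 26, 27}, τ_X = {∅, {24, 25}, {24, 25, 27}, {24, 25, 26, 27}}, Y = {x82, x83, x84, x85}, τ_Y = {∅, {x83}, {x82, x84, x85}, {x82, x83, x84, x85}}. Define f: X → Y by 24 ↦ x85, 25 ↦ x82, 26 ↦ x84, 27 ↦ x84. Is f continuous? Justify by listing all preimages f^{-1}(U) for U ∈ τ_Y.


f IS continuous.

Compute f^{-1}(U) for each U ∈ τ_Y:
  U = ∅: f^{-1}(U) = ∅ ∈ τ_X ✓.
  U = {x83}: f^{-1}(U) = ∅ ∈ τ_X ✓.
  U = {x82, x84, x85}: f^{-1}(U) = {24, 25, 26, 27} ∈ τ_X ✓.
  U = {x82, x83, x84, x85}: f^{-1}(U) = {24, 25, 26, 27} ∈ τ_X ✓.
Every preimage lies in τ_X, so f IS continuous.


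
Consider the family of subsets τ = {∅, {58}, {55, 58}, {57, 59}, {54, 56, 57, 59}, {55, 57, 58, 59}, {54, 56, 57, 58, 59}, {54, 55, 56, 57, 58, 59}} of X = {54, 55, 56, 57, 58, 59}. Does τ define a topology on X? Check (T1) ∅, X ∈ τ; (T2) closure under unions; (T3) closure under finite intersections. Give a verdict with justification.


τ is NOT a topology on X.

Axiom (T1): ∅ ∈ τ? Yes; X ∈ τ? Yes.
Axiom (T2/T3): check pairwise unions and intersections of members of τ.
Counterexample for (T2): {58} ∪ {57, 59} = {57, 58, 59} ∉ τ. Therefore τ is NOT a topology.


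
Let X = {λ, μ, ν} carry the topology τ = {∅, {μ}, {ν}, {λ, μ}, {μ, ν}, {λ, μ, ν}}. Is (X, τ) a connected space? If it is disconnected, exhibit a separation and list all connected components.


(X, τ) is disconnected; components = [{ν}, {λ, μ}].

Find clopen sets (U ∈ τ with X ∖ U ∈ τ):
  U = ∅, X ∖ U = {λ, μ, ν} — both open, so U is clopen.
  U = {ν}, X ∖ U = {λ, μ} — both open, so U is clopen.
  U = {λ, μ}, X ∖ U = {ν} — both open, so U is clopen.
  U = {λ, μ, ν}, X ∖ U = ∅ — both open, so U is clopen.
Nontrivial clopen(s) exist: e.g. {ν}. So (X, τ) is disconnected.
Compute connected components by grouping points that agree on all clopens:
  component: {ν}
  component: {λ, μ}


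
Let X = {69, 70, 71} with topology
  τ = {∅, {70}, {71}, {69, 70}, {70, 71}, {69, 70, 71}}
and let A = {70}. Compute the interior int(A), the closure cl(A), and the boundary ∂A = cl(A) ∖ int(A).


int(A) = {70}, cl(A) = {69, 70}, ∂A = {69}.

Closed sets in (X, τ) are complements of opens:
  closed(X, τ) = {∅, {69}, {71}, {69, 70}, {69, 71}, {69, 70, 71}}.
int(A) = ⋃ {U ∈ τ : U ⊆ A}. Opens contained in A: ∅, {70}.
Taking the union of these: int(A) = {70}.
cl(A) = ⋂ {C closed : A ⊆ C}. Closed sets containing A: {69, 70}, {69, 70, 71}.
Intersecting these: cl(A) = {69, 70}.
∂A = cl(A) ∖ int(A) = {69, 70} ∖ {70} = {69}.


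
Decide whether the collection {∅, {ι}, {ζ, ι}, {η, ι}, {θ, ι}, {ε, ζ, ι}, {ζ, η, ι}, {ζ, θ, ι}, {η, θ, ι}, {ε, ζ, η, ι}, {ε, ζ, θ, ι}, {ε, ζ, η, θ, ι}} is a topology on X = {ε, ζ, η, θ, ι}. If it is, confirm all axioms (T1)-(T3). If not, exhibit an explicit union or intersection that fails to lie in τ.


τ is NOT a topology on X.

Axiom (T1): ∅ ∈ τ? Yes; X ∈ τ? Yes.
Axiom (T2/T3): check pairwise unions and intersections of members of τ.
Counterexample for (T2): {ζ, ι} ∪ {η, θ, ι} = {ζ, η, θ, ι} ∉ τ. Therefore τ is NOT a topology.


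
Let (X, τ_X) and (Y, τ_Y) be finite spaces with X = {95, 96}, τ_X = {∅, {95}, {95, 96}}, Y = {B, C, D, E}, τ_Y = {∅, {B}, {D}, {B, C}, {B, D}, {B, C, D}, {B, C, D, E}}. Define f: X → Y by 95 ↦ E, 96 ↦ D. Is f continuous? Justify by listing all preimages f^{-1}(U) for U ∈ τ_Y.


f is NOT continuous.

Compute f^{-1}(U) for each U ∈ τ_Y:
  U = ∅: f^{-1}(U) = ∅ ∈ τ_X ✓.
  U = {B}: f^{-1}(U) = ∅ ∈ τ_X ✓.
  U = {D}: f^{-1}(U) = {96} ∉ τ_X ✗.
  U = {B, C}: f^{-1}(U) = ∅ ∈ τ_X ✓.
  U = {B, D}: f^{-1}(U) = {96} ∉ τ_X ✗.
  U = {B, C, D}: f^{-1}(U) = {96} ∉ τ_X ✗.
  U = {B, C, D, E}: f^{-1}(U) = {95, 96} ∈ τ_X ✓.
Found U = {D} with f^{-1}(U) = {96} not in τ_X. Therefore f is NOT continuous.


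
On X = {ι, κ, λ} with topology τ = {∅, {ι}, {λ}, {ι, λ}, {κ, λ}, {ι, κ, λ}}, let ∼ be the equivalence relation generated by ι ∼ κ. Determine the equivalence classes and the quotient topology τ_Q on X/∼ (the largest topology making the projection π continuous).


X/∼ = {[ι=κ], [λ]}; |τ_Q| = 3.

Equivalence classes: [ι=κ], [λ].
Quotient map π: X → X/∼ sends ι ↦ [ι=κ], κ ↦ [ι=κ], λ ↦ [λ].
For each subset V ⊆ X/∼, compute π^{-1}(V) ⊆ X and check whether π^{-1}(V) ∈ τ. V is open in τ_Q iff π^{-1}(V) ∈ τ.
  V = {}: π^{-1}(V) = ∅ ∈ τ ✓.
  V = {[ι=κ]}: π^{-1}(V) = {ι, κ} ∉ τ ✗.
  V = {[λ]}: π^{-1}(V) = {λ} ∈ τ ✓.
  V = {[ι=κ], [λ]}: π^{-1}(V) = {ι, κ, λ} ∈ τ ✓.
Open sets in the quotient: τ_Q = {{}, {[λ]}, {[ι=κ], [λ]}} (3 elements).


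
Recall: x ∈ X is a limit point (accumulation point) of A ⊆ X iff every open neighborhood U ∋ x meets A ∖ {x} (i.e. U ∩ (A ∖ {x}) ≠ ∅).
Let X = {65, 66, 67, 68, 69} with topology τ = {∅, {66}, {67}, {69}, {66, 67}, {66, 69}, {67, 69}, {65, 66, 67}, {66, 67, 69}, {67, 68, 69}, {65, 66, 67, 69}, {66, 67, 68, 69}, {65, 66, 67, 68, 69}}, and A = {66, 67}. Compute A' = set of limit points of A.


A' = {65, 68}

For each x ∈ X, list the open sets U ∈ τ with x ∈ U, then check whether U ∩ (A ∖ {x}) ≠ ∅ for every such U.
  x = 65: opens ∋ x are {65, 66, 67}, {65, 66, 67, 69}, {65, 66, 67, 68, 69}; each meets A ∖ {65}, so x IS a limit point.
  x = 66: open {66} ∋ x has {66} ∩ (A ∖ {66}) = ∅, so x is NOT a limit point.
  x = 67: open {67} ∋ x has {67} ∩ (A ∖ {67}) = ∅, so x is NOT a limit point.
  x = 68: opens ∋ x are {67, 68, 69}, {66, 67, 68, 69}, {65, 66, 67, 68, 69}; each meets A ∖ {68}, so x IS a limit point.
  x = 69: open {69} ∋ x has {69} ∩ (A ∖ {69}) = ∅, so x is NOT a limit point.
Collecting: A' = {65, 68}.


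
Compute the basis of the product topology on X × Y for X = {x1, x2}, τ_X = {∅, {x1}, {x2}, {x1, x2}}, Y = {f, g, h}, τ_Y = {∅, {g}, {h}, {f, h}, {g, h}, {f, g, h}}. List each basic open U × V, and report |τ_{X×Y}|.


Basis B = {∅ × ∅, {x1} × {g}, {x1} × {h}, {x2} × {g}, {x2} × {h}, {x1} × {f, h}, {x1} × {g, h}, {x1, x2} × {g}, {x1, x2} × {h}, {x2} × {f, h}, {x2} × {g, h}, {x1} × {f, g, h}, {x2} × {f, g, h}, {x1, x2} × {f, h}, {x1, x2} × {g, h}, {x1, x2} × {f, g, h}}; |τ_{X×Y}| = 36.

Enumerate products U × V with U ∈ τ_X, V ∈ τ_Y (deduplicated):
  ∅ × ∅ = {} (∅)
  {x1} × {g} = {(x1,g)}
  {x1} × {h} = {(x1,h)}
  {x2} × {g} = {(x2,g)}
  {x2} × {h} = {(x2,h)}
  {x1} × {f, h} = {(x1,f), (x1,h)}
  {x1} × {g, h} = {(x1,g), (x1,h)}
  {x1, x2} × {g} = {(x1,g), (x2,g)}
  {x1, x2} × {h} = {(x1,h), (x2,h)}
  {x2} × {f, h} = {(x2,f), (x2,h)}
  {x2} × {g, h} = {(x2,g), (x2,h)}
  {x1} × {f, g, h} = {(x1,f), (x1,g), (x1,h)}
  {x2} × {f, g, h} = {(x2,f), (x2,g), (x2,h)}
  {x1, x2} × {f, h} = {(x1,f), (x1,h), (x2,f), (x2,h)}
  {x1, x2} × {g, h} = {(x1,g), (x1,h), (x2,g), (x2,h)}
  {x1, x2} × {f, g, h} = {(x1,f), (x1,g), (x1,h), (x2,f), (x2,g), (x2,h)}
These 16 distinct sets form the basis B.
Close under arbitrary unions to get τ_{X×Y}; counting gives |τ_{X×Y}| = 36.


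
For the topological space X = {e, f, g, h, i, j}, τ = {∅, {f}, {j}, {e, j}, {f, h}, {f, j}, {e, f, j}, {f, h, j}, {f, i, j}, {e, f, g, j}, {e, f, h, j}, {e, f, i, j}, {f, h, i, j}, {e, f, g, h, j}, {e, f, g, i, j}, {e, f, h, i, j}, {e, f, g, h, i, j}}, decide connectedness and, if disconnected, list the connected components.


(X, τ) is connected.

Find clopen sets (U ∈ τ with X ∖ U ∈ τ):
  U = ∅, X ∖ U = {e, f, g, h, i, j} — both open, so U is clopen.
  U = {e, f, g, h, i, j}, X ∖ U = ∅ — both open, so U is clopen.
Only trivial clopens (∅ and X) exist, so (X, τ) is connected.
Compute connected components by grouping points that agree on all clopens:
  component: {e, f, g, h, i, j}


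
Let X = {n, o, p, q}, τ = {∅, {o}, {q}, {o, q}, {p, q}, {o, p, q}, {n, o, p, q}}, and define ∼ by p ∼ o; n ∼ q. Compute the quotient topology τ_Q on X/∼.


X/∼ = {[n=q], [o=p]}; |τ_Q| = 2.

Equivalence classes: [n=q], [o=p].
Quotient map π: X → X/∼ sends n ↦ [n=q], o ↦ [o=p], p ↦ [o=p], q ↦ [n=q].
For each subset V ⊆ X/∼, compute π^{-1}(V) ⊆ X and check whether π^{-1}(V) ∈ τ. V is open in τ_Q iff π^{-1}(V) ∈ τ.
  V = {}: π^{-1}(V) = ∅ ∈ τ ✓.
  V = {[n=q]}: π^{-1}(V) = {n, q} ∉ τ ✗.
  V = {[o=p]}: π^{-1}(V) = {o, p} ∉ τ ✗.
  V = {[n=q], [o=p]}: π^{-1}(V) = {n, o, p, q} ∈ τ ✓.
Open sets in the quotient: τ_Q = {{}, {[n=q], [o=p]}} (2 elements).


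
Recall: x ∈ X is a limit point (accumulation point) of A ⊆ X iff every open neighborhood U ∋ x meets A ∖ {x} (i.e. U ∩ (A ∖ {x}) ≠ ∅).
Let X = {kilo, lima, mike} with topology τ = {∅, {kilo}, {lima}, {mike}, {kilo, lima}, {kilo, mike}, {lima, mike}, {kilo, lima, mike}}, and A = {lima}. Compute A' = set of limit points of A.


A' = ∅

For each x ∈ X, list the open sets U ∈ τ with x ∈ U, then check whether U ∩ (A ∖ {x}) ≠ ∅ for every such U.
  x = kilo: open {kilo} ∋ x has {kilo} ∩ (A ∖ {kilo}) = ∅, so x is NOT a limit point.
  x = lima: open {lima} ∋ x has {lima} ∩ (A ∖ {lima}) = ∅, so x is NOT a limit point.
  x = mike: open {mike} ∋ x has {mike} ∩ (A ∖ {mike}) = ∅, so x is NOT a limit point.
Collecting: A' = ∅.


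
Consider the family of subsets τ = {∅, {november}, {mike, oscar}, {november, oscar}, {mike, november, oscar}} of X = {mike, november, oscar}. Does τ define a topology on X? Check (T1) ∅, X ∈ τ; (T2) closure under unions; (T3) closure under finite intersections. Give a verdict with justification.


τ is NOT a topology on X.

Axiom (T1): ∅ ∈ τ? Yes; X ∈ τ? Yes.
Axiom (T2/T3): check pairwise unions and intersections of members of τ.
Counterexample for (T3): {mike, oscar} ∩ {november, oscar} = {oscar} ∉ τ. Therefore τ is NOT a topology.


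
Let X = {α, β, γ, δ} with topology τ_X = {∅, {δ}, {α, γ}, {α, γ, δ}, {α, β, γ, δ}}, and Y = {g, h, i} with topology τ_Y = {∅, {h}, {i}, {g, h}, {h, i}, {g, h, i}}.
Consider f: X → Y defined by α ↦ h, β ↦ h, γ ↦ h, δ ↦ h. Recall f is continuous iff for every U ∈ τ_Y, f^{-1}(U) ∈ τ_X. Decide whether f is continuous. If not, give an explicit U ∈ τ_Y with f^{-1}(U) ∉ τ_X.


f IS continuous.

Compute f^{-1}(U) for each U ∈ τ_Y:
  U = ∅: f^{-1}(U) = ∅ ∈ τ_X ✓.
  U = {h}: f^{-1}(U) = {α, β, γ, δ} ∈ τ_X ✓.
  U = {i}: f^{-1}(U) = ∅ ∈ τ_X ✓.
  U = {g, h}: f^{-1}(U) = {α, β, γ, δ} ∈ τ_X ✓.
  U = {h, i}: f^{-1}(U) = {α, β, γ, δ} ∈ τ_X ✓.
  U = {g, h, i}: f^{-1}(U) = {α, β, γ, δ} ∈ τ_X ✓.
Every preimage lies in τ_X, so f IS continuous.


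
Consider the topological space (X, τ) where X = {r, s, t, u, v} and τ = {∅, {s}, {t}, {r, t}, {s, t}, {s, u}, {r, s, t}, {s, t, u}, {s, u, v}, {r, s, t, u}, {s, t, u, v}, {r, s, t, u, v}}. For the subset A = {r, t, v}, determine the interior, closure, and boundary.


int(A) = {r, t}, cl(A) = {r, t, v}, ∂A = {v}.

Closed sets in (X, τ) are complements of opens:
  closed(X, τ) = {∅, {r}, {v}, {r, t}, {r, v}, {u, v}, {r, t, v}, {r, u, v}, {s, u, v}, {r, s, u, v}, {r, t, u, v}, {r, s, t, u, v}}.
int(A) = ⋃ {U ∈ τ : U ⊆ A}. Opens contained in A: ∅, {t}, {r, t}.
Taking the union of these: int(A) = {r, t}.
cl(A) = ⋂ {C closed : A ⊆ C}. Closed sets containing A: {r, t, v}, {r, t, u, v}, {r, s, t, u, v}.
Intersecting these: cl(A) = {r, t, v}.
∂A = cl(A) ∖ int(A) = {r, t, v} ∖ {r, t} = {v}.


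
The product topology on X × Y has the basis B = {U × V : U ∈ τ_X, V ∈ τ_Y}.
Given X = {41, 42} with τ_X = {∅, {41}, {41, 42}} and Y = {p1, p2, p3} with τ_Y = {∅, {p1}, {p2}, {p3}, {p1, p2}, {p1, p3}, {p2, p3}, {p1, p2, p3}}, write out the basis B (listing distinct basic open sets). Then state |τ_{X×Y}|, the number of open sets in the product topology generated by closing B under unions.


Basis B = {∅ × ∅, {41} × {p1}, {41} × {p2}, {41} × {p3}, {41} × {p1, p2}, {41} × {p1, p3}, {41, 42} × {p1}, {41} × {p2, p3}, {41, 42} × {p2}, {41, 42} × {p3}, {41} × {p1, p2, p3}, {41, 42} × {p1, p2}, {41, 42} × {p1, p3}, {41, 42} × {p2, p3}, {41, 42} × {p1, p2, p3}}; |τ_{X×Y}| = 27.

Enumerate products U × V with U ∈ τ_X, V ∈ τ_Y (deduplicated):
  ∅ × ∅ = {} (∅)
  {41} × {p1} = {(41,p1)}
  {41} × {p2} = {(41,p2)}
  {41} × {p3} = {(41,p3)}
  {41} × {p1, p2} = {(41,p1), (41,p2)}
  {41} × {p1, p3} = {(41,p1), (41,p3)}
  {41, 42} × {p1} = {(41,p1), (42,p1)}
  {41} × {p2, p3} = {(41,p2), (41,p3)}
  {41, 42} × {p2} = {(41,p2), (42,p2)}
  {41, 42} × {p3} = {(41,p3), (42,p3)}
  {41} × {p1, p2, p3} = {(41,p1), (41,p2), (41,p3)}
  {41, 42} × {p1, p2} = {(41,p1), (41,p2), (42,p1), (42,p2)}
  {41, 42} × {p1, p3} = {(41,p1), (41,p3), (42,p1), (42,p3)}
  {41, 42} × {p2, p3} = {(41,p2), (41,p3), (42,p2), (42,p3)}
  {41, 42} × {p1, p2, p3} = {(41,p1), (41,p2), (41,p3), (42,p1), (42,p2), (42,p3)}
These 15 distinct sets form the basis B.
Close under arbitrary unions to get τ_{X×Y}; counting gives |τ_{X×Y}| = 27.
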